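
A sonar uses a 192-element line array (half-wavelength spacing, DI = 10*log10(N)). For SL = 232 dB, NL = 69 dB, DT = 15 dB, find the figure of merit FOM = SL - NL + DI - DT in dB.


Step 1: DI = 10*log10(192) = 22.83 dB
Step 2: FOM = SL - NL + DI - DT = 232 - 69 + 22.83 - 15 = 170.83

170.83 dB


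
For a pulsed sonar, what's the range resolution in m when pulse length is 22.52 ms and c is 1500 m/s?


dR = c*tau/2 = 1500 * 22.52e-3 / 2 = 16.89

16.89 m


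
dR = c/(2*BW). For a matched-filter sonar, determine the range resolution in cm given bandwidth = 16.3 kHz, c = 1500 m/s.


dR = c/(2*BW) = 1500 / (2 * 16.3e3) = 0.046 m = 4.6 cm

4.6 cm


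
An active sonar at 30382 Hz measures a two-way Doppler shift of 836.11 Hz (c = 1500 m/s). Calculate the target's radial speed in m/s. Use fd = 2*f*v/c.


20.64 m/s


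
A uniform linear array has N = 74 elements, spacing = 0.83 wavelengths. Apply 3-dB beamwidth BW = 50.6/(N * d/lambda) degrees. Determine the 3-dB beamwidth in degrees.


0.82 deg


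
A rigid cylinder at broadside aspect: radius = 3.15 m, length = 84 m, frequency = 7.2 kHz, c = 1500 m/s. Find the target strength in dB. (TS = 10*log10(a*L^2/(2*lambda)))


47.27 dB


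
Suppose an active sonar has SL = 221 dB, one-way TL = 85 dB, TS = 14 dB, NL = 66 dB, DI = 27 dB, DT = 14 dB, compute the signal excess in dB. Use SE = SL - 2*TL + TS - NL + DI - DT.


SE = SL - 2*TL + TS - NL + DI - DT = 221 - 2*85 + (14) - 66 + 27 - 14 = 12

12 dB


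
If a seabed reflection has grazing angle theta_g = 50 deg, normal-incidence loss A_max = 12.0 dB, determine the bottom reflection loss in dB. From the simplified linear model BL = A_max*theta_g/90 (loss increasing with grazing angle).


6.67 dB


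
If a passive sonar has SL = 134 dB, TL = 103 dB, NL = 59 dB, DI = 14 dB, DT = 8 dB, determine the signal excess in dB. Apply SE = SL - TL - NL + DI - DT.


SE = SL - TL - NL + DI - DT = 134 - 103 - 59 + 14 - 8 = -22

-22 dB


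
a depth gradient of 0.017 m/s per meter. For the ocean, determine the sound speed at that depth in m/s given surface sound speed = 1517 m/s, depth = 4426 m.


c = 1517 + 0.017 * 4426 = 1592.242

1592.242 m/s


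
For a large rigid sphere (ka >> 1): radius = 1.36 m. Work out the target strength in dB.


TS = 10*log10(1.36^2 / 4) = 10*log10(0.4624) = -3.35

-3.35 dB


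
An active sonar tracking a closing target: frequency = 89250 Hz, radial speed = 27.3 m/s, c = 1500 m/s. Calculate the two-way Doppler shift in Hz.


fd = 2*f*v/c = 2 * 89250 * 27.3 / 1500 = 3248.7

3248.7 Hz


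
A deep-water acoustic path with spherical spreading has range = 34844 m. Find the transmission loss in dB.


TL = 20*log10(34844) = 90.84

90.84 dB


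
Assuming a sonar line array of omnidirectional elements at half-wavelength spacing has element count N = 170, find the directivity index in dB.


DI = 10*log10(170) = 22.3

22.3 dB


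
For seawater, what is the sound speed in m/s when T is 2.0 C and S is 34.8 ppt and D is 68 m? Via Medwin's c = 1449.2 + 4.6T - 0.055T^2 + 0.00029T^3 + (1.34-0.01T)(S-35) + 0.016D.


1459.01 m/s


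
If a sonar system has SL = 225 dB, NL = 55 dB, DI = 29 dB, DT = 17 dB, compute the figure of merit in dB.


FOM = SL - NL + DI - DT = 225 - 55 + 29 - 17 = 182

182 dB


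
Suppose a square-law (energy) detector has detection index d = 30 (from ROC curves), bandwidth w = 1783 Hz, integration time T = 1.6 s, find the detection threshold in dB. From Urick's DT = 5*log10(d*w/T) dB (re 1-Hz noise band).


DT = 5*log10(d*w/T) = 5*log10(30 * 1783 / 1.6) = 5*log10(33431.25) = 22.62

22.62 dB


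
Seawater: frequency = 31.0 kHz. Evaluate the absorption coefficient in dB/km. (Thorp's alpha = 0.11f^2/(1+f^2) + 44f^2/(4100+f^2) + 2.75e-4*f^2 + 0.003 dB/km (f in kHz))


f^2 = 961.0
alpha = 0.11*961.0/(1+961.0) + 44*961.0/(4100+961.0) + 2.75e-4*961.0 + 0.003 = 8.732

8.732 dB/km


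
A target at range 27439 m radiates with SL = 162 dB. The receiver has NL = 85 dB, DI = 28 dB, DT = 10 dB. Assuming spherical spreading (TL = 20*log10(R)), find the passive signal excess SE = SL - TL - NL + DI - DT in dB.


6.23 dB


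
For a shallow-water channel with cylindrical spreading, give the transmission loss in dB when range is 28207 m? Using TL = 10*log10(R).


44.5 dB


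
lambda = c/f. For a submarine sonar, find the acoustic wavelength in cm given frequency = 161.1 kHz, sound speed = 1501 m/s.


lambda = c/f = 1501 / 161100 = 0.0093 m = 0.93 cm

0.93 cm


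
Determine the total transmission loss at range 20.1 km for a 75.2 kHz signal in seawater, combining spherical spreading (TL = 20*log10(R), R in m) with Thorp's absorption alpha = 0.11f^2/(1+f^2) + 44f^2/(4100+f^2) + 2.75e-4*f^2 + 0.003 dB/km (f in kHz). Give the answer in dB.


Step 1 (Thorp): alpha = 0.11*5655.04/(1+5655.04) + 44*5655.04/(4100+5655.04) + 2.75e-4*5655.04 + 0.003 = 27.1751 dB/km
Step 2: TL_spread = 20*log10(20100) = 86.06 dB
Step 3: TL_abs = alpha*R = 27.1751 * 20.1 = 546.22 dB
Step 4: TL_total = 86.06 + 546.22 = 632.28

632.28 dB


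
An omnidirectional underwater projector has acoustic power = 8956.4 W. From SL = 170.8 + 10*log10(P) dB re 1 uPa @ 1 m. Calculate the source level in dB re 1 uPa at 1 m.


SL = 170.8 + 10*log10(8956.4) = 170.8 + 39.52 = 210.32

210.32 dB


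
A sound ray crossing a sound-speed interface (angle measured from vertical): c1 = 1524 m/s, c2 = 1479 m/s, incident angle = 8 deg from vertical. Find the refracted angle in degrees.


sin(theta2) = (c2/c1)*sin(theta1) = (1479/1524)*sin(8 deg) = 0.13506
theta2 = arcsin(0.13506) = 7.76

7.76 deg


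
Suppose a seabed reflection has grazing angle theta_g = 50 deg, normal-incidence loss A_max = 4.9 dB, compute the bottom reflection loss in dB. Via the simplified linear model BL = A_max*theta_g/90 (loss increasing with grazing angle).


BL = A_max * theta_g / 90 = 4.9 * 50 / 90 = 2.72

2.72 dB


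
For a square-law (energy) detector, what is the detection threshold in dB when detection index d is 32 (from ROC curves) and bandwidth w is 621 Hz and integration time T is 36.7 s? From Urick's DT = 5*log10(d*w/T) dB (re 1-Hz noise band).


13.67 dB


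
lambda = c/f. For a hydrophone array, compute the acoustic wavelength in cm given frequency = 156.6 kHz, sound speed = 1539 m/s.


lambda = c/f = 1539 / 156600 = 0.0098 m = 0.98 cm

0.98 cm


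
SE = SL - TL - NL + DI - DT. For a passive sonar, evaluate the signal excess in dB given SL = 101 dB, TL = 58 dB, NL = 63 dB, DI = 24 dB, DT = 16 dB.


SE = SL - TL - NL + DI - DT = 101 - 58 - 63 + 24 - 16 = -12

-12 dB


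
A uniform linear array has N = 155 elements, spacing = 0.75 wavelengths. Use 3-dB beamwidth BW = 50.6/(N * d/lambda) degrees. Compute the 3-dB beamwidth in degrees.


0.44 deg


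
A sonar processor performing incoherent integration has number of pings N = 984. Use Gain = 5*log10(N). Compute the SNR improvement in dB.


Gain = 5*log10(984) = 14.96

14.96 dB


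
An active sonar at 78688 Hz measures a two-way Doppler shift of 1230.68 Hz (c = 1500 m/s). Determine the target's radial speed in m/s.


11.73 m/s


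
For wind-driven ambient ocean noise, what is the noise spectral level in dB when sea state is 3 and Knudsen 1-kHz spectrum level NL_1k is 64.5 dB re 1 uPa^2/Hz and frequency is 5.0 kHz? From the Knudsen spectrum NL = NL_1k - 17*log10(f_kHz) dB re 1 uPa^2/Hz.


NL = NL_1k - 17*log10(f_kHz) = 64.5 - 17*log10(5.0) = 64.5 - (11.88) = 52.62

52.62 dB


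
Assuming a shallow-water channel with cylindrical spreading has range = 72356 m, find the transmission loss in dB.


TL = 10*log10(72356) = 48.59

48.59 dB


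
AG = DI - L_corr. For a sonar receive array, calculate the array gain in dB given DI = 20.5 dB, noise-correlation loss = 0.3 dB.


20.2 dB


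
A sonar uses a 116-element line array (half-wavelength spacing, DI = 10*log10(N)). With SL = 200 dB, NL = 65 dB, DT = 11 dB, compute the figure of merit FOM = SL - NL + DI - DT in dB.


Step 1: DI = 10*log10(116) = 20.64 dB
Step 2: FOM = SL - NL + DI - DT = 200 - 65 + 20.64 - 11 = 144.64

144.64 dB


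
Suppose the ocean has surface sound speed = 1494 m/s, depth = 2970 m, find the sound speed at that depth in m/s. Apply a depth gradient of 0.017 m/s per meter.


1544.49 m/s


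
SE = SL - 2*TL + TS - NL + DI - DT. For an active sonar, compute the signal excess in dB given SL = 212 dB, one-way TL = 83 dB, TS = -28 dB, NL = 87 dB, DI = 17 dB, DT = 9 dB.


SE = SL - 2*TL + TS - NL + DI - DT = 212 - 2*83 + (-28) - 87 + 17 - 9 = -61

-61 dB


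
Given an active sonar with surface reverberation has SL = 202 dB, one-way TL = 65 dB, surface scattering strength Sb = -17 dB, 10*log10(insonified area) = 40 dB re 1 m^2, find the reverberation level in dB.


95 dB


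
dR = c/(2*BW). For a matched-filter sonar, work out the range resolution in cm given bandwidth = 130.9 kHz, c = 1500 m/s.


0.57 cm


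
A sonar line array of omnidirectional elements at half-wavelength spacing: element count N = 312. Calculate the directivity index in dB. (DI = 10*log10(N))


DI = 10*log10(312) = 24.94

24.94 dB


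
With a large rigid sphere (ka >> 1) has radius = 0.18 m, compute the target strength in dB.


TS = 10*log10(0.18^2 / 4) = 10*log10(0.0081) = -20.92

-20.92 dB


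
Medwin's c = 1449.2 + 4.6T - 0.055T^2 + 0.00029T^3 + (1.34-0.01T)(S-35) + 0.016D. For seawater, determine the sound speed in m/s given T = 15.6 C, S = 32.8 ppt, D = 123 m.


c = 1449.2 + 4.6*15.6 - 0.055*15.6^2 + 0.00029*15.6^3 + (1.34 - 0.01*15.6)*(32.8 - 35) + 0.016*123 = 1508.04

1508.04 m/s


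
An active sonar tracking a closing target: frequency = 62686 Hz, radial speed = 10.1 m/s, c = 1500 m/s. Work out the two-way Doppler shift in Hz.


844.17 Hz


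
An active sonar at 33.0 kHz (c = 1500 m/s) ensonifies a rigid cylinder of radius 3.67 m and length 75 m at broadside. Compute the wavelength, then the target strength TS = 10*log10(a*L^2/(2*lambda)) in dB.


Step 1: lambda = c/f = 1500/33000 = 0.04545 m
Step 2: TS = 10*log10(a*L^2/(2*lambda)) = 10*log10(3.67*75^2/(2*0.04545)) = 53.56

53.56 dB


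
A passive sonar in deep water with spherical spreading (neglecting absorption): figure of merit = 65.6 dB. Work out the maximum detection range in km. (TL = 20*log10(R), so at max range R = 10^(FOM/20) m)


At max range FOM = TL, so 20*log10(R) = 65.6
R = 10^(65.6/20) = 1905.46 m = 1.91 km

1.91 km


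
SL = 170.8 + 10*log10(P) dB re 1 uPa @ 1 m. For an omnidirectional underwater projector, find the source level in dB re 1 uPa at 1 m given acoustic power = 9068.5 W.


210.38 dB


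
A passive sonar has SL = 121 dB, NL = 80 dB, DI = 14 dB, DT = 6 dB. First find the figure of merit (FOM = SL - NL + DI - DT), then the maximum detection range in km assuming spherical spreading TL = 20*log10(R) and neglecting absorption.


Step 1: FOM = SL - NL + DI - DT = 121 - 80 + 14 - 6 = 49 dB
Step 2: at max range FOM = TL = 20*log10(R), so R = 10^(49/20) = 281.84 m = 0.28 km

0.28 km


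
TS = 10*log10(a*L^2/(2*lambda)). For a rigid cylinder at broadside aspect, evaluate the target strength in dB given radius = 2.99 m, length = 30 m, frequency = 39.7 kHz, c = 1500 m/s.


lambda = 1500/39700 = 0.03778 m
TS = 10*log10(2.99*30^2/(2*0.03778)) = 45.52

45.52 dB


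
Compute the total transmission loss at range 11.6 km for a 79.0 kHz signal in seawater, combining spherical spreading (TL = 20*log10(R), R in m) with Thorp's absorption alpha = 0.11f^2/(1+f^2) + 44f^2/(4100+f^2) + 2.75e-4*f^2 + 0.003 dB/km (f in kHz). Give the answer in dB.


Step 1 (Thorp): alpha = 0.11*6241.0/(1+6241.0) + 44*6241.0/(4100+6241.0) + 2.75e-4*6241.0 + 0.003 = 28.3841 dB/km
Step 2: TL_spread = 20*log10(11600) = 81.29 dB
Step 3: TL_abs = alpha*R = 28.3841 * 11.6 = 329.26 dB
Step 4: TL_total = 81.29 + 329.26 = 410.55

410.55 dB


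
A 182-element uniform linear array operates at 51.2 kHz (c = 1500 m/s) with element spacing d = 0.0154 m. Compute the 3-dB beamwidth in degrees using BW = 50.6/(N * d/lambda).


Step 1: lambda = 1500/51200 = 0.0293 m
Step 2: d/lambda = 0.0154/0.0293 = 0.5256
Step 3: BW = 50.6/(N * d/lambda) = 50.6/(182 * 0.5256) = 0.53

0.53 deg


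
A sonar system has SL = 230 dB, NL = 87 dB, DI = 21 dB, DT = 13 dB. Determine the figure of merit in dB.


FOM = SL - NL + DI - DT = 230 - 87 + 21 - 13 = 151

151 dB


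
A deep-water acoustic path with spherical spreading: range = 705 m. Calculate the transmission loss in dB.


TL = 20*log10(705) = 56.96

56.96 dB


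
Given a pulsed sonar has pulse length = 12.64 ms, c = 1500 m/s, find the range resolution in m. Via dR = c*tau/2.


9.48 m


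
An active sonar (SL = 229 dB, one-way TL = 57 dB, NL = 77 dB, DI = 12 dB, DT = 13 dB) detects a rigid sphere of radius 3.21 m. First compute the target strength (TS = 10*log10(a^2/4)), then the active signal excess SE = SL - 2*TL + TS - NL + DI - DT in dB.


Step 1: TS = 10*log10(3.21^2/4) = 4.11 dB
Step 2: SE = SL - 2*TL + TS - NL + DI - DT = 229 - 2*57 + (4.11) - 77 + 12 - 13 = 41.11

41.11 dB


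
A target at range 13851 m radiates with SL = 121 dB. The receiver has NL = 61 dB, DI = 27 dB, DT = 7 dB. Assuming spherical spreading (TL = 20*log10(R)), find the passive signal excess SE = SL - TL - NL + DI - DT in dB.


Step 1: TL = 20*log10(13851) = 82.83 dB
Step 2: SE = 121 - 82.83 - 61 + 27 - 7 = -2.83

-2.83 dB


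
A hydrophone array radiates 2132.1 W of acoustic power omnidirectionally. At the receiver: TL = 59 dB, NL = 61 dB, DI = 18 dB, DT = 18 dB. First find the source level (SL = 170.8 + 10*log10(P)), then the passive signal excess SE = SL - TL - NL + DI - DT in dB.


Step 1: SL = 170.8 + 10*log10(2132.1) = 204.09 dB
Step 2: SE = SL - TL - NL + DI - DT = 204.09 - 59 - 61 + 18 - 18 = 84.09

84.09 dB


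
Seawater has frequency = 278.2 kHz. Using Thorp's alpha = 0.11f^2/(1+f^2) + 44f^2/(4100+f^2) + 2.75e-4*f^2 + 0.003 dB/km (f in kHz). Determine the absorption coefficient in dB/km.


f^2 = 77395.24
alpha = 0.11*77395.24/(1+77395.24) + 44*77395.24/(4100+77395.24) + 2.75e-4*77395.24 + 0.003 = 63.183

63.183 dB/km


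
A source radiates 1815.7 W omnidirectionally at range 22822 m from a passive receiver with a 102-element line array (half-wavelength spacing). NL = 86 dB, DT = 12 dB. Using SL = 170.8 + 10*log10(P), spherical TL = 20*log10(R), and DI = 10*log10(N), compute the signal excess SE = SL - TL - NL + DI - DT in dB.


38.31 dB


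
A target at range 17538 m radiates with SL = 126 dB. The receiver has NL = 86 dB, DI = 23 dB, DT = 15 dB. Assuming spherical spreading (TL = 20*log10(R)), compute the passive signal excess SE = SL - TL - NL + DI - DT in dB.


Step 1: TL = 20*log10(17538) = 84.88 dB
Step 2: SE = 126 - 84.88 - 86 + 23 - 15 = -36.88

-36.88 dB


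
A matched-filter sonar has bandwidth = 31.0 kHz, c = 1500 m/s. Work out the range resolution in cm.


dR = c/(2*BW) = 1500 / (2 * 31.0e3) = 0.0242 m = 2.42 cm

2.42 cm


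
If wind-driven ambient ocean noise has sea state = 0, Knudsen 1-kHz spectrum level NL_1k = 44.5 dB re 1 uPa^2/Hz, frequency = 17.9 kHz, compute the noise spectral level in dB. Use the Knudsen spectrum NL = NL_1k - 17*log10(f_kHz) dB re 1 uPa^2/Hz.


NL = NL_1k - 17*log10(f_kHz) = 44.5 - 17*log10(17.9) = 44.5 - (21.3) = 23.2

23.2 dB


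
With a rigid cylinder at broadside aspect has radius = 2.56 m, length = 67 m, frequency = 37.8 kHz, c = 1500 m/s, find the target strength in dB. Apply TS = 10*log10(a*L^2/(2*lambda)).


lambda = 1500/37800 = 0.03968 m
TS = 10*log10(2.56*67^2/(2*0.03968)) = 51.61

51.61 dB


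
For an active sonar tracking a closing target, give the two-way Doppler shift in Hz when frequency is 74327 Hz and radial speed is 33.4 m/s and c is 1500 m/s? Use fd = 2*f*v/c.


3310.03 Hz


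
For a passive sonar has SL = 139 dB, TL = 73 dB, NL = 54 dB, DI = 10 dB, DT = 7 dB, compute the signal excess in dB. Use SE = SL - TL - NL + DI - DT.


SE = SL - TL - NL + DI - DT = 139 - 73 - 54 + 10 - 7 = 15

15 dB


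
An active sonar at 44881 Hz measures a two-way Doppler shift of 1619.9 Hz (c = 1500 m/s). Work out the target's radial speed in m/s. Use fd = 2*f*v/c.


27.07 m/s


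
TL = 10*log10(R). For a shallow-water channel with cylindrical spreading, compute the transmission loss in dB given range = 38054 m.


TL = 10*log10(38054) = 45.8

45.8 dB


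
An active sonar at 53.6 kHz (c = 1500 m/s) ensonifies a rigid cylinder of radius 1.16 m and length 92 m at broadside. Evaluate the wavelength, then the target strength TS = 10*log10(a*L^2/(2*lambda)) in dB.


Step 1: lambda = c/f = 1500/53600 = 0.02799 m
Step 2: TS = 10*log10(a*L^2/(2*lambda)) = 10*log10(1.16*92^2/(2*0.02799)) = 52.44

52.44 dB


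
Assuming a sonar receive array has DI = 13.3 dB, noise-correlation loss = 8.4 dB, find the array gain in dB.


AG = DI - L_corr = 13.3 - 8.4 = 4.9

4.9 dB


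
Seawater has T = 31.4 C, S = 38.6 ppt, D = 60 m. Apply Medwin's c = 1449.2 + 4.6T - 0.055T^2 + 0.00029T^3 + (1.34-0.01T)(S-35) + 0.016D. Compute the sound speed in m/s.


c = 1449.2 + 4.6*31.4 - 0.055*31.4^2 + 0.00029*31.4^3 + (1.34 - 0.01*31.4)*(38.6 - 35) + 0.016*60 = 1553.04

1553.04 m/s


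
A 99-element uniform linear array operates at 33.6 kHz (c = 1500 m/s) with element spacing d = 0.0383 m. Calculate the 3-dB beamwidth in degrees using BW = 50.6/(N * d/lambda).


Step 1: lambda = 1500/33600 = 0.04464 m
Step 2: d/lambda = 0.0383/0.04464 = 0.858
Step 3: BW = 50.6/(N * d/lambda) = 50.6/(99 * 0.858) = 0.6

0.6 deg


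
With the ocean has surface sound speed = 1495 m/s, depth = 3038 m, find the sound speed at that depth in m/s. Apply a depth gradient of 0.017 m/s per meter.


c = 1495 + 0.017 * 3038 = 1546.646

1546.646 m/s


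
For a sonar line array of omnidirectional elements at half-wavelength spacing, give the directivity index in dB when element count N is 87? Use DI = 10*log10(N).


19.4 dB


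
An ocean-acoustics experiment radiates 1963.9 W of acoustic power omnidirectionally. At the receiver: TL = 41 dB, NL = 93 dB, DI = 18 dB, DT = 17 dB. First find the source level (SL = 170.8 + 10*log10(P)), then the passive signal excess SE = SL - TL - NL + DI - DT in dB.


Step 1: SL = 170.8 + 10*log10(1963.9) = 203.73 dB
Step 2: SE = SL - TL - NL + DI - DT = 203.73 - 41 - 93 + 18 - 17 = 70.73

70.73 dB


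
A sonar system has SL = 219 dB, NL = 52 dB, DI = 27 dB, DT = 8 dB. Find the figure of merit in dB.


FOM = SL - NL + DI - DT = 219 - 52 + 27 - 8 = 186

186 dB


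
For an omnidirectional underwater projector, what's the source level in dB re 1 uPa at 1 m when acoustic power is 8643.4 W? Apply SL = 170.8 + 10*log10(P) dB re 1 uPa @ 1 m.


SL = 170.8 + 10*log10(8643.4) = 170.8 + 39.37 = 210.17

210.17 dB


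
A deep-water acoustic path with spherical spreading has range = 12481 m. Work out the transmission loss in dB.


81.92 dB


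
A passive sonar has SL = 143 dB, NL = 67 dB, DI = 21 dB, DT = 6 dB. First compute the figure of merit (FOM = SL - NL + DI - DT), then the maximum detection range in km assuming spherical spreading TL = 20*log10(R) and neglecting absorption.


Step 1: FOM = SL - NL + DI - DT = 143 - 67 + 21 - 6 = 91 dB
Step 2: at max range FOM = TL = 20*log10(R), so R = 10^(91/20) = 35481.34 m = 35.48 km

35.48 km


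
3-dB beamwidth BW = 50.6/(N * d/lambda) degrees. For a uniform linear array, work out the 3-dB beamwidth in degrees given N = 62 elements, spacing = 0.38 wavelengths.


BW = 50.6 / (62 * 0.38) = 50.6 / 23.56 = 2.15

2.15 deg


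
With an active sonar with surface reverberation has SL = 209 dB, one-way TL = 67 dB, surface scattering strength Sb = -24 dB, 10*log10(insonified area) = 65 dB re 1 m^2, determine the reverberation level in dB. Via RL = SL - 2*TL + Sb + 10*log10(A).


116 dB


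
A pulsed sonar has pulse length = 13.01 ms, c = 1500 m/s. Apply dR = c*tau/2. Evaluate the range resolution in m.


dR = c*tau/2 = 1500 * 13.01e-3 / 2 = 9.7575

9.7575 m


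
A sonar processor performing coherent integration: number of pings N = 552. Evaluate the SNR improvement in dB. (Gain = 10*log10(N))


27.42 dB


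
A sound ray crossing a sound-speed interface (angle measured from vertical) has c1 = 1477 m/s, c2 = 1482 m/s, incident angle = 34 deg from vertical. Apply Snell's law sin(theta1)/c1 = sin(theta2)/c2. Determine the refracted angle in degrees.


sin(theta2) = (c2/c1)*sin(theta1) = (1482/1477)*sin(34 deg) = 0.56109
theta2 = arcsin(0.56109) = 34.13

34.13 deg


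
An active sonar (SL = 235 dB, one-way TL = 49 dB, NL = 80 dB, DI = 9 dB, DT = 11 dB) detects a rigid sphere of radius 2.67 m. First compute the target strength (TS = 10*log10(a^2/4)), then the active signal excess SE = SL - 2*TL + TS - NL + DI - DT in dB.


Step 1: TS = 10*log10(2.67^2/4) = 2.51 dB
Step 2: SE = SL - 2*TL + TS - NL + DI - DT = 235 - 2*49 + (2.51) - 80 + 9 - 11 = 57.51

57.51 dB


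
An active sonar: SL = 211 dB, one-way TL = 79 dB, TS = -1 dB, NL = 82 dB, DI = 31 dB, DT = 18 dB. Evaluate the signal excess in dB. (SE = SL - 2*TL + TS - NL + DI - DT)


SE = SL - 2*TL + TS - NL + DI - DT = 211 - 2*79 + (-1) - 82 + 31 - 18 = -17

-17 dB


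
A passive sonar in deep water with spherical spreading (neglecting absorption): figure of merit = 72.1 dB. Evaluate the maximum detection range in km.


4.03 km


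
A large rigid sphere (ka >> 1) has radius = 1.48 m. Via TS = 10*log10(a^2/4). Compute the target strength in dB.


-2.62 dB


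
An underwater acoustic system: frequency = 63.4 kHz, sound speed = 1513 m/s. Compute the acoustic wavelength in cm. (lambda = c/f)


2.39 cm


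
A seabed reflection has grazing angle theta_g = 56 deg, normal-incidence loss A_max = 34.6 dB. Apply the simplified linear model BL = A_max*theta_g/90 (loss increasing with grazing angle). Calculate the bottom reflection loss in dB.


21.53 dB


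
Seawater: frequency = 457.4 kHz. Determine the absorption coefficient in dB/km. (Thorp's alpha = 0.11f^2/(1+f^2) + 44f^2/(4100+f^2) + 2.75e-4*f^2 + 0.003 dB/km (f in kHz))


f^2 = 209214.76
alpha = 0.11*209214.76/(1+209214.76) + 44*209214.76/(4100+209214.76) + 2.75e-4*209214.76 + 0.003 = 100.801

100.801 dB/km


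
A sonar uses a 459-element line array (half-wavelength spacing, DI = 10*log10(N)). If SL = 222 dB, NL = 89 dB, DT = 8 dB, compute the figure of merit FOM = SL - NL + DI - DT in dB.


Step 1: DI = 10*log10(459) = 26.62 dB
Step 2: FOM = SL - NL + DI - DT = 222 - 89 + 26.62 - 8 = 151.62

151.62 dB


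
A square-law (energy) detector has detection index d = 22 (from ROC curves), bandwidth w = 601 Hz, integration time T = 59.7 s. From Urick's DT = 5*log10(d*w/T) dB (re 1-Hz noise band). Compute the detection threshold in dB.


DT = 5*log10(d*w/T) = 5*log10(22 * 601 / 59.7) = 5*log10(221.47) = 11.73

11.73 dB


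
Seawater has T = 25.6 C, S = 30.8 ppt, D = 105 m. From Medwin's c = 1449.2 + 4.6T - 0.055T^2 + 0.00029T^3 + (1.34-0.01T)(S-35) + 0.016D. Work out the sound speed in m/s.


c = 1449.2 + 4.6*25.6 - 0.055*25.6^2 + 0.00029*25.6^3 + (1.34 - 0.01*25.6)*(30.8 - 35) + 0.016*105 = 1532.91

1532.91 m/s


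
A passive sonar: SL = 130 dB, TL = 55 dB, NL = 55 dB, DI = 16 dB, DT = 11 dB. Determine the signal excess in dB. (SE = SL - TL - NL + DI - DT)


SE = SL - TL - NL + DI - DT = 130 - 55 - 55 + 16 - 11 = 25

25 dB


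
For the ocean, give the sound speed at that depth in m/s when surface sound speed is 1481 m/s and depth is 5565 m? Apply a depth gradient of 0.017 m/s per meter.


c = 1481 + 0.017 * 5565 = 1575.605

1575.605 m/s


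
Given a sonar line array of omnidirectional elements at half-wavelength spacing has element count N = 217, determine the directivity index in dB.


DI = 10*log10(217) = 23.36

23.36 dB


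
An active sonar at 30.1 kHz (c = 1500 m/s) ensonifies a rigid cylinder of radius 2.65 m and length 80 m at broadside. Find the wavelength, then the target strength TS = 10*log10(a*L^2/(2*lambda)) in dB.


Step 1: lambda = c/f = 1500/30100 = 0.04983 m
Step 2: TS = 10*log10(a*L^2/(2*lambda)) = 10*log10(2.65*80^2/(2*0.04983)) = 52.31

52.31 dB


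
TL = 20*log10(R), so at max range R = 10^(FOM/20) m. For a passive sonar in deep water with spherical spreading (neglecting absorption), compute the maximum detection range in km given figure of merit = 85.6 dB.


19.05 km


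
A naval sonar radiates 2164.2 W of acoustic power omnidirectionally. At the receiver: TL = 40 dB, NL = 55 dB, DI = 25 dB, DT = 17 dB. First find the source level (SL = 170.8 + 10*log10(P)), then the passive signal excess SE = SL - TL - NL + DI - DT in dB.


Step 1: SL = 170.8 + 10*log10(2164.2) = 204.15 dB
Step 2: SE = SL - TL - NL + DI - DT = 204.15 - 40 - 55 + 25 - 17 = 117.15

117.15 dB


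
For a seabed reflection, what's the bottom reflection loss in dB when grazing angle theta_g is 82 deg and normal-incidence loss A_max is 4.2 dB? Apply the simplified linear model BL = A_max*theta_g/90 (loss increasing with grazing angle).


3.83 dB


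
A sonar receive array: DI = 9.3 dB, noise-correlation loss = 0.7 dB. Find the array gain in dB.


AG = DI - L_corr = 9.3 - 0.7 = 8.6

8.6 dB


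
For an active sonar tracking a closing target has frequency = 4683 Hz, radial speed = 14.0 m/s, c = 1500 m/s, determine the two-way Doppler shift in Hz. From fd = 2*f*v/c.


87.42 Hz


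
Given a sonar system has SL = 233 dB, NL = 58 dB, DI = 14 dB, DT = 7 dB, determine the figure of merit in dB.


FOM = SL - NL + DI - DT = 233 - 58 + 14 - 7 = 182

182 dB


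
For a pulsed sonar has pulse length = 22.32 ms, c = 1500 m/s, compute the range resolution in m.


dR = c*tau/2 = 1500 * 22.32e-3 / 2 = 16.74

16.74 m


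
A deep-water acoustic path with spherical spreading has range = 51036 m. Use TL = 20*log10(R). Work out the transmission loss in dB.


94.16 dB


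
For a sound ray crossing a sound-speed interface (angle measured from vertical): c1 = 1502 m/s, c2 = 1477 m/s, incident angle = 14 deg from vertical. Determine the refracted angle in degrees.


13.76 deg


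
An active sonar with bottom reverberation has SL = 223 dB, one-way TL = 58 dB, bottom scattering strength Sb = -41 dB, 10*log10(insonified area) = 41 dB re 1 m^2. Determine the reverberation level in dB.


107 dB


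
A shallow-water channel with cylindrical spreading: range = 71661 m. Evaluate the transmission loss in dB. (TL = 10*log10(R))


TL = 10*log10(71661) = 48.55

48.55 dB


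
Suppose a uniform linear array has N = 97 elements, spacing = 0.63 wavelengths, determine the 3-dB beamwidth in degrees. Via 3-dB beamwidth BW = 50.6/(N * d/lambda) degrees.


BW = 50.6 / (97 * 0.63) = 50.6 / 61.11 = 0.83

0.83 deg


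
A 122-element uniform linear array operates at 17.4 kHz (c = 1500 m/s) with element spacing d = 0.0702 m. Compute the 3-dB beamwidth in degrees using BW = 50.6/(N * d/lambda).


0.51 deg


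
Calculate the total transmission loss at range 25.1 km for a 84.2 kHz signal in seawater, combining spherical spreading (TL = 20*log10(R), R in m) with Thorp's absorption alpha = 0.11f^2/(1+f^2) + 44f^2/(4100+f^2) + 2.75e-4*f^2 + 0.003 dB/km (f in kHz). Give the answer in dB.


Step 1 (Thorp): alpha = 0.11*7089.64/(1+7089.64) + 44*7089.64/(4100+7089.64) + 2.75e-4*7089.64 + 0.003 = 29.9406 dB/km
Step 2: TL_spread = 20*log10(25100) = 87.99 dB
Step 3: TL_abs = alpha*R = 29.9406 * 25.1 = 751.51 dB
Step 4: TL_total = 87.99 + 751.51 = 839.5

839.5 dB


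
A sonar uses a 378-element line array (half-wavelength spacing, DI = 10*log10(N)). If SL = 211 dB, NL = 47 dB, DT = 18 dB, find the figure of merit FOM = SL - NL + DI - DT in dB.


Step 1: DI = 10*log10(378) = 25.77 dB
Step 2: FOM = SL - NL + DI - DT = 211 - 47 + 25.77 - 18 = 171.77

171.77 dB


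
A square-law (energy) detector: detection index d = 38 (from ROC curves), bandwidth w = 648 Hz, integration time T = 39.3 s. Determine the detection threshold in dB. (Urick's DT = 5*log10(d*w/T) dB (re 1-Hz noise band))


DT = 5*log10(d*w/T) = 5*log10(38 * 648 / 39.3) = 5*log10(626.56) = 13.98

13.98 dB


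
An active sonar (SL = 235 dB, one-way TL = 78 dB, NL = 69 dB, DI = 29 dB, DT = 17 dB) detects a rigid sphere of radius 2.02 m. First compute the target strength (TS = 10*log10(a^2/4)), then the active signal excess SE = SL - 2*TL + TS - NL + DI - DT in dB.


Step 1: TS = 10*log10(2.02^2/4) = 0.09 dB
Step 2: SE = SL - 2*TL + TS - NL + DI - DT = 235 - 2*78 + (0.09) - 69 + 29 - 17 = 22.09

22.09 dB


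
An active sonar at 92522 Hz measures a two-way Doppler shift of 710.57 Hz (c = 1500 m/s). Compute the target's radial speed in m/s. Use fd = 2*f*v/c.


5.76 m/s


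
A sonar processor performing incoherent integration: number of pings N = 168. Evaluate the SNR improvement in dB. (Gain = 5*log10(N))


Gain = 5*log10(168) = 11.13

11.13 dB


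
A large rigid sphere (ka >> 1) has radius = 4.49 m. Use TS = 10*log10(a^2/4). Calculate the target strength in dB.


TS = 10*log10(4.49^2 / 4) = 10*log10(5.040025) = 7.02

7.02 dB


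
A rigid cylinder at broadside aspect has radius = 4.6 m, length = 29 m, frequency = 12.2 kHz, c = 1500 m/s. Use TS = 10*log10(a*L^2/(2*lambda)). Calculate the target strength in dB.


41.97 dB


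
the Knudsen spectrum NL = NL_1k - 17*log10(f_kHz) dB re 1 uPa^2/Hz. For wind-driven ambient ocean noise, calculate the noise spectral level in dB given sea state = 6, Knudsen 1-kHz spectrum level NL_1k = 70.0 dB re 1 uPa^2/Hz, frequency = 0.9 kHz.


70.78 dB


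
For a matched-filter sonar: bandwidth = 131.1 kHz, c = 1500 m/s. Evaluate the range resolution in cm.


dR = c/(2*BW) = 1500 / (2 * 131.1e3) = 0.0057 m = 0.57 cm

0.57 cm


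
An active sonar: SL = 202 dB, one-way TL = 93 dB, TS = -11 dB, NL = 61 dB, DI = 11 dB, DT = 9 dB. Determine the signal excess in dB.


-54 dB


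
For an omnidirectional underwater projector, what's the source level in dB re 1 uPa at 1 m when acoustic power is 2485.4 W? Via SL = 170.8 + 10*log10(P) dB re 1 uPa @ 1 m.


SL = 170.8 + 10*log10(2485.4) = 170.8 + 33.95 = 204.75

204.75 dB


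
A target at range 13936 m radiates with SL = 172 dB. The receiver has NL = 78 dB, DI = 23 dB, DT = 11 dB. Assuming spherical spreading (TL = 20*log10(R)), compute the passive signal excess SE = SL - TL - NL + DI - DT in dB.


23.12 dB


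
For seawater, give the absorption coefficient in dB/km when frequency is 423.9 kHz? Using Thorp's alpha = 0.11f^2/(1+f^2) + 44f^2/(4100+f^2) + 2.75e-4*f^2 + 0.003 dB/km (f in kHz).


f^2 = 179691.21
alpha = 0.11*179691.21/(1+179691.21) + 44*179691.21/(4100+179691.21) + 2.75e-4*179691.21 + 0.003 = 92.547

92.547 dB/km


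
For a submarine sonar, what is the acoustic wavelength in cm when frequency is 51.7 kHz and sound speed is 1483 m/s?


2.87 cm


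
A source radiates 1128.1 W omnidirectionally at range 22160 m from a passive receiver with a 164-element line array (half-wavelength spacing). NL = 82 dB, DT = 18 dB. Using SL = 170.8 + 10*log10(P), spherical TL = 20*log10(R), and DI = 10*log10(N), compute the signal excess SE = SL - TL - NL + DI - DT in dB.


36.56 dB


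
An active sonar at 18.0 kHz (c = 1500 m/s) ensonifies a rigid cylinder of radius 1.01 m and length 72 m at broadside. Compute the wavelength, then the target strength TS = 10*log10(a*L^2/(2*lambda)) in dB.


Step 1: lambda = c/f = 1500/18000 = 0.08333 m
Step 2: TS = 10*log10(a*L^2/(2*lambda)) = 10*log10(1.01*72^2/(2*0.08333)) = 44.97

44.97 dB


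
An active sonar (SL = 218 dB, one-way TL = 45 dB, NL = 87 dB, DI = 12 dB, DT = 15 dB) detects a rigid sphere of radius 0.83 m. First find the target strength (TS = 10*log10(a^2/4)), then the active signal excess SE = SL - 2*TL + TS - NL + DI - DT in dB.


Step 1: TS = 10*log10(0.83^2/4) = -7.64 dB
Step 2: SE = SL - 2*TL + TS - NL + DI - DT = 218 - 2*45 + (-7.64) - 87 + 12 - 15 = 30.36

30.36 dB


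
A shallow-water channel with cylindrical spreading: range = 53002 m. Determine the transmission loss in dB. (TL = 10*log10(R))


TL = 10*log10(53002) = 47.24

47.24 dB


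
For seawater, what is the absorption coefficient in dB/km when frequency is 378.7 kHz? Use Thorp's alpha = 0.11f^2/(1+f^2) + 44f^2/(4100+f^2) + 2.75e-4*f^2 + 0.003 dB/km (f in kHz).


f^2 = 143413.69
alpha = 0.11*143413.69/(1+143413.69) + 44*143413.69/(4100+143413.69) + 2.75e-4*143413.69 + 0.003 = 82.329

82.329 dB/km


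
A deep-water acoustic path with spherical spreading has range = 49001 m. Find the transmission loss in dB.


93.8 dB


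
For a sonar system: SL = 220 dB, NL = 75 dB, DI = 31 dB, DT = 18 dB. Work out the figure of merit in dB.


FOM = SL - NL + DI - DT = 220 - 75 + 31 - 18 = 158

158 dB


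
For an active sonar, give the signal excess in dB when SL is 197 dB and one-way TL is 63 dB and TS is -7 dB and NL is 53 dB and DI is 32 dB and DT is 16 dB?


27 dB


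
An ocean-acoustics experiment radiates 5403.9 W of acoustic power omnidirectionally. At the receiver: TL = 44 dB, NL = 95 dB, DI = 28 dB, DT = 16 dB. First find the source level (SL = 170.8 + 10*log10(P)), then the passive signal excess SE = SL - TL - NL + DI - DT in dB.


Step 1: SL = 170.8 + 10*log10(5403.9) = 208.13 dB
Step 2: SE = SL - TL - NL + DI - DT = 208.13 - 44 - 95 + 28 - 16 = 81.13

81.13 dB


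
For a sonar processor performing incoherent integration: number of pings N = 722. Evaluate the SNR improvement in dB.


Gain = 5*log10(722) = 14.29

14.29 dB


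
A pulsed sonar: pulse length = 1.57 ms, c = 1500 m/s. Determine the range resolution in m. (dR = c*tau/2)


1.1775 m


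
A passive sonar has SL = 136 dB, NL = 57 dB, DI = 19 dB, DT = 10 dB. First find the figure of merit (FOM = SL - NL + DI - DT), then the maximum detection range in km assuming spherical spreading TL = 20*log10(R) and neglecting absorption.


Step 1: FOM = SL - NL + DI - DT = 136 - 57 + 19 - 10 = 88 dB
Step 2: at max range FOM = TL = 20*log10(R), so R = 10^(88/20) = 25118.86 m = 25.12 km

25.12 km


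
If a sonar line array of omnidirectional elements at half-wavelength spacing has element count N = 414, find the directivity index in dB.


DI = 10*log10(414) = 26.17

26.17 dB


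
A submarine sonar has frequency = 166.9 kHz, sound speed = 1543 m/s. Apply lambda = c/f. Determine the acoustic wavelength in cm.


0.92 cm


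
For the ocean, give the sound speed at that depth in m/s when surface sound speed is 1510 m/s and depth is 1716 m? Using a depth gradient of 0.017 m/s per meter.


1539.172 m/s


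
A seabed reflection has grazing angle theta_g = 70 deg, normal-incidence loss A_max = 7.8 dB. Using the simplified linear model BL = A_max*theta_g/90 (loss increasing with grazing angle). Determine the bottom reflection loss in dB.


BL = A_max * theta_g / 90 = 7.8 * 70 / 90 = 6.07

6.07 dB


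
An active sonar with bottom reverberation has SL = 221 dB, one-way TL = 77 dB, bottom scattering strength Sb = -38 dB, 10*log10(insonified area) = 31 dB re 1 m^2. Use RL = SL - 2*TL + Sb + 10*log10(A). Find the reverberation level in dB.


RL = SL - 2*TL + Sb + 10*log10(A) = 221 - 2*77 + (-38) + 31 = 60

60 dB


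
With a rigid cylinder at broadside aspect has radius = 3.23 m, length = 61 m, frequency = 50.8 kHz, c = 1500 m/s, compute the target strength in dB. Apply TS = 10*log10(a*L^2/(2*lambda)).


lambda = 1500/50800 = 0.02953 m
TS = 10*log10(3.23*61^2/(2*0.02953)) = 53.09

53.09 dB


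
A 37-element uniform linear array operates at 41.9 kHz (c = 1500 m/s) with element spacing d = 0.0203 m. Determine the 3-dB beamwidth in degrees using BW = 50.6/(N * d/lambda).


Step 1: lambda = 1500/41900 = 0.0358 m
Step 2: d/lambda = 0.0203/0.0358 = 0.567
Step 3: BW = 50.6/(N * d/lambda) = 50.6/(37 * 0.567) = 2.41

2.41 deg


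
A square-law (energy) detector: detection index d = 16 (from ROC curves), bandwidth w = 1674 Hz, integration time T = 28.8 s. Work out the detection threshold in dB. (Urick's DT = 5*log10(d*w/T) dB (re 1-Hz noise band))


14.84 dB


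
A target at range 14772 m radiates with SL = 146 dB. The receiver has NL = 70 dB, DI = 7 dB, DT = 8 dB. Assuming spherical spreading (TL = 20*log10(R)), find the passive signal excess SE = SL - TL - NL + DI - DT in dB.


Step 1: TL = 20*log10(14772) = 83.39 dB
Step 2: SE = 146 - 83.39 - 70 + 7 - 8 = -8.39

-8.39 dB


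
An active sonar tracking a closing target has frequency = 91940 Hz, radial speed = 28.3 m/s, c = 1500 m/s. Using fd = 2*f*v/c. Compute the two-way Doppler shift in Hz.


3469.2 Hz


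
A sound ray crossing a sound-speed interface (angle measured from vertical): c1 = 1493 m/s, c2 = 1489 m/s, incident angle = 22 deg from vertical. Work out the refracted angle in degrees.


sin(theta2) = (c2/c1)*sin(theta1) = (1489/1493)*sin(22 deg) = 0.3736
theta2 = arcsin(0.3736) = 21.94

21.94 deg


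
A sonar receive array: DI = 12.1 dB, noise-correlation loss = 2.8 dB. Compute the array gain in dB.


AG = DI - L_corr = 12.1 - 2.8 = 9.3

9.3 dB


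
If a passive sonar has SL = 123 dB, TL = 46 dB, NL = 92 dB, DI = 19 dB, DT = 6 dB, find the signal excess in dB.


SE = SL - TL - NL + DI - DT = 123 - 46 - 92 + 19 - 6 = -2

-2 dB


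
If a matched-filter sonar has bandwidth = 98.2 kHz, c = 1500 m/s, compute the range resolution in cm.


dR = c/(2*BW) = 1500 / (2 * 98.2e3) = 0.0076 m = 0.76 cm

0.76 cm


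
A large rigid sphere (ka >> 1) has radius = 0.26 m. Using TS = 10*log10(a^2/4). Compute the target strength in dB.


TS = 10*log10(0.26^2 / 4) = 10*log10(0.0169) = -17.72

-17.72 dB


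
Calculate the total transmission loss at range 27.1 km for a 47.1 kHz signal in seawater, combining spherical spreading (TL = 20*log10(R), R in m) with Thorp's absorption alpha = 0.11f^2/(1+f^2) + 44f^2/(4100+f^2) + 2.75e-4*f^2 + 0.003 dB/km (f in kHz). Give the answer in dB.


Step 1 (Thorp): alpha = 0.11*2218.41/(1+2218.41) + 44*2218.41/(4100+2218.41) + 2.75e-4*2218.41 + 0.003 = 16.1715 dB/km
Step 2: TL_spread = 20*log10(27100) = 88.66 dB
Step 3: TL_abs = alpha*R = 16.1715 * 27.1 = 438.25 dB
Step 4: TL_total = 88.66 + 438.25 = 526.91

526.91 dB


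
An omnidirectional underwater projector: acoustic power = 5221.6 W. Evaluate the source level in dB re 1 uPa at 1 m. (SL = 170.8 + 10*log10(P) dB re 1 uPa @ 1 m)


SL = 170.8 + 10*log10(5221.6) = 170.8 + 37.18 = 207.98

207.98 dB


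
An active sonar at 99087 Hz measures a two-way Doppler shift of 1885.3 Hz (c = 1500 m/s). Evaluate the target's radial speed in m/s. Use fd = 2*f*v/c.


From fd = 2*f*v/c, v = c*fd/(2*f) = 1500 * 1885.3 / (2*99087) = 14.27

14.27 m/s


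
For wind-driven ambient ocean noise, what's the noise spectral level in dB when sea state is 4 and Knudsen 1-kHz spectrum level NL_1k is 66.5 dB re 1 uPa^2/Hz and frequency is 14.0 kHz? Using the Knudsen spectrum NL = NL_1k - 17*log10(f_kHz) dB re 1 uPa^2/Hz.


NL = NL_1k - 17*log10(f_kHz) = 66.5 - 17*log10(14.0) = 66.5 - (19.48) = 47.02

47.02 dB


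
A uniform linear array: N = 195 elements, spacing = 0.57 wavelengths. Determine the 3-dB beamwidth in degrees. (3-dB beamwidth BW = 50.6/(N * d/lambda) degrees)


BW = 50.6 / (195 * 0.57) = 50.6 / 111.15 = 0.46

0.46 deg


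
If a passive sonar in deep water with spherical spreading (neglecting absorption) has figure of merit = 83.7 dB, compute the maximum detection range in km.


At max range FOM = TL, so 20*log10(R) = 83.7
R = 10^(83.7/20) = 15310.87 m = 15.31 km

15.31 km


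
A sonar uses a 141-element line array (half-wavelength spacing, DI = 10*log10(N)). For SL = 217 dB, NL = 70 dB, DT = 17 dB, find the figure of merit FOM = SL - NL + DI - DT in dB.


151.49 dB
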